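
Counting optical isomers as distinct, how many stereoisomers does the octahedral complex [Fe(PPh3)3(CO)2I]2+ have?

Working through the distinct placements yields 3 geometric isomers: PPh3 mer, CO trans; PPh3 mer, CO cis; PPh3 fac, CO cis.
Each arrangement has an internal mirror plane or centre of symmetry, so none is chiral.

3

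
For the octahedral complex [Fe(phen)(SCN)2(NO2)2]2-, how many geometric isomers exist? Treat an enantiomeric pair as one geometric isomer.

3

In an octahedral complex each vertex has one trans partner and four cis neighbours.
Each phen is bidentate and must span two cis positions.
There are 3 geometric isomers: SCN cis, NO2 trans; SCN cis, NO2 cis (chiral); SCN trans, NO2 cis.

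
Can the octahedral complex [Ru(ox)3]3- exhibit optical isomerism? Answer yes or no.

yes

The six octahedral sites form three mutually perpendicular trans pairs.
Each ox is bidentate and must span two cis positions.
Only one geometric arrangement is possible; it has no improper symmetry element, so it exists as a pair of enantiomers (2 stereoisomers).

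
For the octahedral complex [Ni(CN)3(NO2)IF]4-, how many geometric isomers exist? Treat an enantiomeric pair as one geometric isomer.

4

The six octahedral sites form three mutually perpendicular trans pairs.
Working through the distinct placements yields 4 geometric isomers: CN mer (3 arrangements); CN fac (chiral).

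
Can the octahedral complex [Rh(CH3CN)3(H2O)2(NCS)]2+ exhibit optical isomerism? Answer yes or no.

no

In an octahedral complex each vertex has one trans partner and four cis neighbours.
The distinct arrangements are (3 in all): CH3CN mer, H2O cis; CH3CN mer, H2O trans; CH3CN fac, H2O cis.
Each arrangement has an internal mirror plane or centre of symmetry, so none is chiral.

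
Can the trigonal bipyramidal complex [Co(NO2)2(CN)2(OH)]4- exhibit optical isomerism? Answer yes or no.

yes

In a trigonal bipyramid the two axial positions differ from the three equatorial ones.
Exhaustive case analysis gives 5 geometric isomers.
One of these lacks any improper symmetry element and so occurs as an enantiomeric pair, giving 5 + 1 = 6 stereoisomers in total.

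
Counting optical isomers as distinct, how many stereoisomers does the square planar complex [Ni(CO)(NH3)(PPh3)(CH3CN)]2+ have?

3

In a square planar complex each vertex has one trans partner and two cis neighbours.
The distinct arrangements are (3 in all): (CH3CN/NH3 trans, CO/PPh3 trans); (CH3CN/PPh3 trans, CO/NH3 trans); (CH3CN/CO trans, NH3/PPh3 trans).
Each arrangement has an internal mirror plane or centre of symmetry, so none is chiral.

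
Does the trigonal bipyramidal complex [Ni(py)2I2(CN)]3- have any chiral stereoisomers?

yes

In a trigonal bipyramid the two axial positions differ from the three equatorial ones.
Placing the ligands in turn and identifying arrangements related by rotation or reflection leaves 5 distinct geometric isomers.
One of these lacks any improper symmetry element and so occurs as an enantiomeric pair, giving 5 + 1 = 6 stereoisomers in total.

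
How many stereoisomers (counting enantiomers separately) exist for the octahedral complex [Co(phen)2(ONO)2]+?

3

An octahedron has six vertices in three trans pairs; every non-trans pair is cis.
Each phen is bidentate and must span two cis positions.
Systematic placement gives 2 geometric isomers: ONO trans; ONO cis (chiral).
One of these lacks any improper symmetry element and so occurs as an enantiomeric pair, giving 2 + 1 = 3 stereoisomers in total.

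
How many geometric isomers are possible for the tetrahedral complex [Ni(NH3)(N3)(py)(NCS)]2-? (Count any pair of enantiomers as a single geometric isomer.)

All four vertices of a tetrahedron are equivalent and mutually adjacent, so cis/trans isomerism cannot arise.
Only one geometric arrangement is possible; it has no improper symmetry element, so it exists as a pair of enantiomers (2 stereoisomers).

1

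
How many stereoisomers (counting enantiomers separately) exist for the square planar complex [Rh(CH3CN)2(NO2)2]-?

2

A square has two trans pairs of vertices; adjacent vertices are cis.
There are 2 geometric isomers: CH3CN cis; CH3CN trans.
Each arrangement has an internal mirror plane or centre of symmetry, so none is chiral.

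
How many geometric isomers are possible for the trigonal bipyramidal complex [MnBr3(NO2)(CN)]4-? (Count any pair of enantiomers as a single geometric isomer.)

4

In a trigonal bipyramid the two axial positions differ from the three equatorial ones.
There are 4 geometric isomers: NO2 equatorial, CN equatorial; NO2 equatorial, CN axial; NO2 axial, CN equatorial; NO2 axial, CN axial.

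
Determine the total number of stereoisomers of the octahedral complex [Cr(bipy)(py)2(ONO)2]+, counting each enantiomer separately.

4

Each bipy is bidentate and must span two cis positions.
The distinct arrangements are (3 in all): py cis, ONO trans; py trans, ONO cis; py cis, ONO cis (chiral).
One of these lacks any improper symmetry element and so occurs as an enantiomeric pair, giving 3 + 1 = 4 stereoisomers in total.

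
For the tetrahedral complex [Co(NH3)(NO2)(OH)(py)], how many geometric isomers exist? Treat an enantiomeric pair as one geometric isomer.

In a tetrahedral complex all four positions are equivalent and every pair of ligands is adjacent — there is no cis/trans distinction.
Only one geometric arrangement is possible; it has no improper symmetry element, so it exists as a pair of enantiomers (2 stereoisomers).

1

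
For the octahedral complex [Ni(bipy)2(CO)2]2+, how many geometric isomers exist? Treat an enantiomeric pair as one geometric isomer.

2

Each bipy is bidentate and must span two cis positions.
Systematic placement gives 2 geometric isomers: CO trans; CO cis (chiral).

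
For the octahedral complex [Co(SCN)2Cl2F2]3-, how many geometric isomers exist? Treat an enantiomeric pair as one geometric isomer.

5

The six octahedral sites form three mutually perpendicular trans pairs.
The distinct arrangements are (5 in all): SCN trans, Cl trans, F trans; SCN cis, Cl trans, F cis; SCN trans, Cl cis, F cis; SCN cis, Cl cis, F cis (chiral); SCN cis, Cl cis, F trans.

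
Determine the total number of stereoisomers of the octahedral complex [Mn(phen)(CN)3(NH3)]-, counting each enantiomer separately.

In an octahedral complex each vertex has one trans partner and four cis neighbours.
Each phen is bidentate and must span two cis positions.
Systematic placement gives 2 geometric isomers: CN mer; CN fac.
Each arrangement has an internal mirror plane or centre of symmetry, so none is chiral.

2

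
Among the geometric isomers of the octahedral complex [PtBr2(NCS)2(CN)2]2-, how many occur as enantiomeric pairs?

An octahedron has six vertices in three trans pairs; every non-trans pair is cis.
There are 5 geometric isomers: Br trans, NCS trans, CN trans; Br trans, NCS cis, CN cis; Br cis, NCS trans, CN cis; Br cis, NCS cis, CN cis (chiral); Br cis, NCS cis, CN trans.
One of these lacks any improper symmetry element and so occurs as an enantiomeric pair, giving 5 + 1 = 6 stereoisomers in total.

1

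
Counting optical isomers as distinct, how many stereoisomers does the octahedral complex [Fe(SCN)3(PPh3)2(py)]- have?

In an octahedral complex each vertex has one trans partner and four cis neighbours.
Systematic placement gives 3 geometric isomers: SCN mer, PPh3 trans; SCN fac, PPh3 cis; SCN mer, PPh3 cis.
Each arrangement has an internal mirror plane or centre of symmetry, so none is chiral.

3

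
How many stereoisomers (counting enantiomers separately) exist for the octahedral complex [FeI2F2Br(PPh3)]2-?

In an octahedral complex each vertex has one trans partner and four cis neighbours.
Working through the distinct placements yields 6 geometric isomers: I cis, F cis (3 arrangements, 2 chiral); I trans, F cis; I cis, F trans; I trans, F trans.
Of these, 2 lack any improper symmetry element and so occur as enantiomeric pairs, giving 6 + 2 = 8 stereoisomers in total.

8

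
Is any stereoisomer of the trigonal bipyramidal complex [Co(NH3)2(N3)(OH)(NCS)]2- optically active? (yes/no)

A trigonal bipyramid has two axial and three equatorial sites, which are chemically inequivalent.
Exhaustive case analysis gives 7 geometric isomers.
Of these, 3 lack any improper symmetry element and so occur as enantiomeric pairs, giving 7 + 3 = 10 stereoisomers in total.

yes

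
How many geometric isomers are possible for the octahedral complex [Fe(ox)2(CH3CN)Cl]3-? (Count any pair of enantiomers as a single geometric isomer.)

2

Each ox is bidentate and must span two cis positions.
Systematic placement gives 2 geometric isomers: CH3CN and Cl mutually trans; CH3CN and Cl mutually cis (chiral).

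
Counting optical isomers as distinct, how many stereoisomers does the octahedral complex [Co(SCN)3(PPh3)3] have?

The six octahedral sites form three mutually perpendicular trans pairs.
Working through the distinct placements yields 2 geometric isomers: SCN mer; SCN fac.
Each arrangement has an internal mirror plane or centre of symmetry, so none is chiral.

2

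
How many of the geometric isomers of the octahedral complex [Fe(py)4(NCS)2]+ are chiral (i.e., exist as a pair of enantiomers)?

An octahedron has six vertices in three trans pairs; every non-trans pair is cis.
There are 2 geometric isomers: NCS trans; NCS cis.
Each arrangement has an internal mirror plane or centre of symmetry, so none is chiral.

0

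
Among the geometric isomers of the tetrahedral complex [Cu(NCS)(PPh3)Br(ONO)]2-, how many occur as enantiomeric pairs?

1

All four vertices of a tetrahedron are equivalent and mutually adjacent, so cis/trans isomerism cannot arise.
Only one geometric arrangement is possible; it has no improper symmetry element, so it exists as a pair of enantiomers (2 stereoisomers).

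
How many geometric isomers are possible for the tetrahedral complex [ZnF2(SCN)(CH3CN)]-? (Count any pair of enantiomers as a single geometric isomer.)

1

Only one geometric arrangement is possible.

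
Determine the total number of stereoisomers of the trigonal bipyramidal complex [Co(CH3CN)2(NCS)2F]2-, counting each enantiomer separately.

Placing the ligands in turn and identifying arrangements related by rotation or reflection leaves 5 distinct geometric isomers.
One of these lacks any improper symmetry element and so occurs as an enantiomeric pair, giving 5 + 1 = 6 stereoisomers in total.

6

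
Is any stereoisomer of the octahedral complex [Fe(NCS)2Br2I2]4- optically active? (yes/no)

An octahedron has six vertices in three trans pairs; every non-trans pair is cis.
Systematic placement gives 5 geometric isomers: NCS trans, Br trans, I trans; NCS cis, Br trans, I cis; NCS trans, Br cis, I cis; NCS cis, Br cis, I cis (chiral); NCS cis, Br cis, I trans.
One of these lacks any improper symmetry element and so occurs as an enantiomeric pair, giving 5 + 1 = 6 stereoisomers in total.

yes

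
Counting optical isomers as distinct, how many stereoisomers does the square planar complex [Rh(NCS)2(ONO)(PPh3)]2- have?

In a square planar complex each vertex has one trans partner and two cis neighbours.
Working through the distinct placements yields 2 geometric isomers: NCS cis; NCS trans.
Each arrangement has an internal mirror plane or centre of symmetry, so none is chiral.

2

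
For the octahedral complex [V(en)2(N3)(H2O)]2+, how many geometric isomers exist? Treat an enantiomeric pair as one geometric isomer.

In an octahedral complex each vertex has one trans partner and four cis neighbours.
Each en is bidentate and must span two cis positions.
The distinct arrangements are (2 in all): N3 and H2O mutually trans; N3 and H2O mutually cis (chiral).

2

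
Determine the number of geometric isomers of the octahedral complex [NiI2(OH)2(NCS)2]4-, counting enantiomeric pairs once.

5

In an octahedral complex each vertex has one trans partner and four cis neighbours.
There are 5 geometric isomers: I trans, OH trans, NCS trans; I trans, OH cis, NCS cis; I cis, OH trans, NCS cis; I cis, OH cis, NCS cis (chiral); I cis, OH cis, NCS trans.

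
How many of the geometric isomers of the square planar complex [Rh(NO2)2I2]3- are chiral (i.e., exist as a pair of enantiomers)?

0

In a square planar complex each vertex has one trans partner and two cis neighbours.
There are 2 geometric isomers: NO2 cis; NO2 trans.
Each arrangement has an internal mirror plane or centre of symmetry, so none is chiral.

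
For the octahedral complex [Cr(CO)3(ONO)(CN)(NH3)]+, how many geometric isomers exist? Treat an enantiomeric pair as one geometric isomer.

4

The six octahedral sites form three mutually perpendicular trans pairs.
Systematic placement gives 4 geometric isomers: CO mer (3 arrangements); CO fac (chiral).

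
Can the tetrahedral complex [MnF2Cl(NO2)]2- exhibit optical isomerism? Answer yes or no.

Only one geometric arrangement is possible.

no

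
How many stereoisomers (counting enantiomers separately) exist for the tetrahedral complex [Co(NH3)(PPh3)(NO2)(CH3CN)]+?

2

Only one geometric arrangement is possible; it has no improper symmetry element, so it exists as a pair of enantiomers (2 stereoisomers).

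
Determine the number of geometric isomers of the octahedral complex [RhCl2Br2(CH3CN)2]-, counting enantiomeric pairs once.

The six octahedral sites form three mutually perpendicular trans pairs.
Working through the distinct placements yields 5 geometric isomers: Cl trans, Br trans, CH3CN trans; Cl cis, Br trans, CH3CN cis; Cl trans, Br cis, CH3CN cis; Cl cis, Br cis, CH3CN cis (chiral); Cl cis, Br cis, CH3CN trans.

5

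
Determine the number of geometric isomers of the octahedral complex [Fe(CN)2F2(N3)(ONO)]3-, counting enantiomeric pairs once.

An octahedron has six vertices in three trans pairs; every non-trans pair is cis.
Working through the distinct placements yields 6 geometric isomers: CN trans, F trans; CN trans, F cis; CN cis, F cis (3 arrangements, 2 chiral); CN cis, F trans.

6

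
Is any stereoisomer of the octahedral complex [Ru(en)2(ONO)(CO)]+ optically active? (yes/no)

In an octahedral complex each vertex has one trans partner and four cis neighbours.
Each en is bidentate and must span two cis positions.
There are 2 geometric isomers: ONO and CO mutually trans; ONO and CO mutually cis (chiral).
One of these lacks any improper symmetry element and so occurs as an enantiomeric pair, giving 2 + 1 = 3 stereoisomers in total.

yes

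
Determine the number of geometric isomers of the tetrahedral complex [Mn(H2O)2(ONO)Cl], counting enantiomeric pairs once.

All four vertices of a tetrahedron are equivalent and mutually adjacent, so cis/trans isomerism cannot arise.
Only one geometric arrangement is possible.

1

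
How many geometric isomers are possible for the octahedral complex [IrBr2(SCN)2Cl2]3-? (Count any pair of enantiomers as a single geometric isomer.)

The six octahedral sites form three mutually perpendicular trans pairs.
Working through the distinct placements yields 5 geometric isomers: Br trans, SCN trans, Cl trans; Br trans, SCN cis, Cl cis; Br cis, SCN trans, Cl cis; Br cis, SCN cis, Cl cis (chiral); Br cis, SCN cis, Cl trans.

5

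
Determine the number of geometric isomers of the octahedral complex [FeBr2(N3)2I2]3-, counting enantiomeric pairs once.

5

The six octahedral sites form three mutually perpendicular trans pairs.
There are 5 geometric isomers: Br trans, N3 trans, I trans; Br trans, N3 cis, I cis; Br cis, N3 trans, I cis; Br cis, N3 cis, I cis (chiral); Br cis, N3 cis, I trans.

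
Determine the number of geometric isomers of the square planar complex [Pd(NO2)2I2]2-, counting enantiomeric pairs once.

Systematic placement gives 2 geometric isomers: NO2 cis; NO2 trans.

2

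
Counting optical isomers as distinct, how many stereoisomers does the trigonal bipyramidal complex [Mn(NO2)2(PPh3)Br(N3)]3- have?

A trigonal bipyramid has two axial and three equatorial sites, which are chemically inequivalent.
Exhaustive case analysis gives 7 geometric isomers.
Of these, 3 lack any improper symmetry element and so occur as enantiomeric pairs, giving 7 + 3 = 10 stereoisomers in total.

10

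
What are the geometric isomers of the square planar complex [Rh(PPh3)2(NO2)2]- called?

cis and trans

A square has two trans pairs of vertices; adjacent vertices are cis.
There are 2 geometric isomers: PPh3 cis; PPh3 trans.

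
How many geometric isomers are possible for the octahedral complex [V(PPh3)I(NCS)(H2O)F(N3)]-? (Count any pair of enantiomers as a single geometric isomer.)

An octahedron has six vertices in three trans pairs; every non-trans pair is cis.
Exhaustive case analysis gives 15 geometric isomers.

15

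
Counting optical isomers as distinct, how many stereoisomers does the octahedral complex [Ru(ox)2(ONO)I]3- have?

3

In an octahedral complex each vertex has one trans partner and four cis neighbours.
Each ox is bidentate and must span two cis positions.
Systematic placement gives 2 geometric isomers: ONO and I mutually trans; ONO and I mutually cis (chiral).
One of these lacks any improper symmetry element and so occurs as an enantiomeric pair, giving 2 + 1 = 3 stereoisomers in total.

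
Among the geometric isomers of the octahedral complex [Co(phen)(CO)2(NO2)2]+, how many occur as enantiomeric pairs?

The six octahedral sites form three mutually perpendicular trans pairs.
Each phen is bidentate and must span two cis positions.
There are 3 geometric isomers: CO trans, NO2 cis; CO cis, NO2 cis (chiral); CO cis, NO2 trans.
One of these lacks any improper symmetry element and so occurs as an enantiomeric pair, giving 3 + 1 = 4 stereoisomers in total.

1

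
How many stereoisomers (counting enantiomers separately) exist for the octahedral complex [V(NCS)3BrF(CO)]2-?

5

The distinct arrangements are (4 in all): NCS mer (3 arrangements); NCS fac (chiral).
One of these lacks any improper symmetry element and so occurs as an enantiomeric pair, giving 4 + 1 = 5 stereoisomers in total.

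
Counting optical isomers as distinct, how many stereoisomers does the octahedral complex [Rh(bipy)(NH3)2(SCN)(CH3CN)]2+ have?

6

In an octahedral complex each vertex has one trans partner and four cis neighbours.
Each bipy is bidentate and must span two cis positions.
There are 4 geometric isomers: NH3 cis (3 arrangements, 2 chiral); NH3 trans.
Of these, 2 lack any improper symmetry element and so occur as enantiomeric pairs, giving 4 + 2 = 6 stereoisomers in total.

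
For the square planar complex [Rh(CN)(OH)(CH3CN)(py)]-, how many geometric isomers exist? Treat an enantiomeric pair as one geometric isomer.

A square has two trans pairs of vertices; adjacent vertices are cis.
Working through the distinct placements yields 3 geometric isomers: (CH3CN/OH trans, CN/py trans); (CH3CN/py trans, CN/OH trans); (CH3CN/CN trans, OH/py trans).

3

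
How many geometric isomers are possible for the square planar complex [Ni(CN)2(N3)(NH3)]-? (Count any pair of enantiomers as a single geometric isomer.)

2

A square has two trans pairs of vertices; adjacent vertices are cis.
The distinct arrangements are (2 in all): CN cis; CN trans.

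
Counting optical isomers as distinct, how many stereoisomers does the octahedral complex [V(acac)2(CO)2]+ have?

The six octahedral sites form three mutually perpendicular trans pairs.
Each acac is bidentate and must span two cis positions.
Systematic placement gives 2 geometric isomers: CO trans; CO cis (chiral).
One of these lacks any improper symmetry element and so occurs as an enantiomeric pair, giving 2 + 1 = 3 stereoisomers in total.

3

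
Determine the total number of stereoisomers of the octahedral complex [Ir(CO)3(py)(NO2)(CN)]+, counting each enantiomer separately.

Systematic placement gives 4 geometric isomers: CO mer (3 arrangements); CO fac (chiral).
One of these lacks any improper symmetry element and so occurs as an enantiomeric pair, giving 4 + 1 = 5 stereoisomers in total.

5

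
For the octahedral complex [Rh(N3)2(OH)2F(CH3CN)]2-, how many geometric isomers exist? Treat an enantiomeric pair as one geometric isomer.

Systematic placement gives 6 geometric isomers: N3 trans, OH trans; N3 cis, OH cis (3 arrangements, 2 chiral); N3 cis, OH trans; N3 trans, OH cis.

6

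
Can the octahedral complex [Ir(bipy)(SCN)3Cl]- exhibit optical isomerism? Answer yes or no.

In an octahedral complex each vertex has one trans partner and four cis neighbours.
Each bipy is bidentate and must span two cis positions.
Systematic placement gives 2 geometric isomers: SCN fac; SCN mer.
Each arrangement has an internal mirror plane or centre of symmetry, so none is chiral.

no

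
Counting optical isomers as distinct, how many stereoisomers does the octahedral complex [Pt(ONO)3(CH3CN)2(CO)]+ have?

The six octahedral sites form three mutually perpendicular trans pairs.
The distinct arrangements are (3 in all): ONO mer, CH3CN trans; ONO mer, CH3CN cis; ONO fac, CH3CN cis.
Each arrangement has an internal mirror plane or centre of symmetry, so none is chiral.

3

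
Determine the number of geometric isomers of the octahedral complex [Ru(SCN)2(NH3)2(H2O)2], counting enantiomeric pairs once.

An octahedron has six vertices in three trans pairs; every non-trans pair is cis.
The distinct arrangements are (5 in all): SCN trans, NH3 trans, H2O trans; SCN cis, NH3 cis, H2O trans; SCN trans, NH3 cis, H2O cis; SCN cis, NH3 cis, H2O cis (chiral); SCN cis, NH3 trans, H2O cis.

5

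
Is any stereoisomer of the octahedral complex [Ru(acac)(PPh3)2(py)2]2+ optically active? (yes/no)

The six octahedral sites form three mutually perpendicular trans pairs.
Each acac is bidentate and must span two cis positions.
Systematic placement gives 3 geometric isomers: PPh3 trans, py cis; PPh3 cis, py trans; PPh3 cis, py cis (chiral).
One of these lacks any improper symmetry element and so occurs as an enantiomeric pair, giving 3 + 1 = 4 stereoisomers in total.

yes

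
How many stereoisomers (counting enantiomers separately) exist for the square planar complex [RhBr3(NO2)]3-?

1

In a square planar complex each vertex has one trans partner and two cis neighbours.
Only one geometric arrangement is possible.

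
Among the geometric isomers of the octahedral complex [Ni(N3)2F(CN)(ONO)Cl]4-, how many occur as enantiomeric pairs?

6

An octahedron has six vertices in three trans pairs; every non-trans pair is cis.
Exhaustive case analysis gives 9 geometric isomers.
Of these, 6 lack any improper symmetry element and so occur as enantiomeric pairs, giving 9 + 6 = 15 stereoisomers in total.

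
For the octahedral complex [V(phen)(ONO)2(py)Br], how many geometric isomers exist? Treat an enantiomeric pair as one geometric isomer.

4

Each phen is bidentate and must span two cis positions.
The distinct arrangements are (4 in all): ONO cis (3 arrangements, 2 chiral); ONO trans.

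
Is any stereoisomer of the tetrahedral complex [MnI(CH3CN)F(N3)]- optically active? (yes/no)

yes

In a tetrahedral complex all four positions are equivalent and every pair of ligands is adjacent — there is no cis/trans distinction.
Only one geometric arrangement is possible; it has no improper symmetry element, so it exists as a pair of enantiomers (2 stereoisomers).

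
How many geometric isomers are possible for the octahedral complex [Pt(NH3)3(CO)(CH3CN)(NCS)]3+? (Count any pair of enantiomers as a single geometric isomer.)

4

An octahedron has six vertices in three trans pairs; every non-trans pair is cis.
The distinct arrangements are (4 in all): NH3 mer (3 arrangements); NH3 fac (chiral).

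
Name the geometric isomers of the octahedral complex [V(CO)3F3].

An octahedron has six vertices in three trans pairs; every non-trans pair is cis.
Systematic placement gives 2 geometric isomers: CO mer; CO fac.

fac and mer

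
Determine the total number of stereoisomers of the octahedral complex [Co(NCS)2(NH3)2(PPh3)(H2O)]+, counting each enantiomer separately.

In an octahedral complex each vertex has one trans partner and four cis neighbours.
The distinct arrangements are (6 in all): NCS cis, NH3 cis (3 arrangements, 2 chiral); NCS cis, NH3 trans; NCS trans, NH3 cis; NCS trans, NH3 trans.
Of these, 2 lack any improper symmetry element and so occur as enantiomeric pairs, giving 6 + 2 = 8 stereoisomers in total.

8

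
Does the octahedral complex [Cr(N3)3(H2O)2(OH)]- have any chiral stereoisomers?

no

The distinct arrangements are (3 in all): N3 mer, H2O trans; N3 fac, H2O cis; N3 mer, H2O cis.
Each arrangement has an internal mirror plane or centre of symmetry, so none is chiral.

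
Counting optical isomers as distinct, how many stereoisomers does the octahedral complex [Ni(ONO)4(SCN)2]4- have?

2

An octahedron has six vertices in three trans pairs; every non-trans pair is cis.
The distinct arrangements are (2 in all): SCN trans; SCN cis.
Each arrangement has an internal mirror plane or centre of symmetry, so none is chiral.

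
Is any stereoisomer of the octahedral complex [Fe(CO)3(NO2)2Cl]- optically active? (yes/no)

The six octahedral sites form three mutually perpendicular trans pairs.
Working through the distinct placements yields 3 geometric isomers: CO mer, NO2 trans; CO mer, NO2 cis; CO fac, NO2 cis.
Each arrangement has an internal mirror plane or centre of symmetry, so none is chiral.

no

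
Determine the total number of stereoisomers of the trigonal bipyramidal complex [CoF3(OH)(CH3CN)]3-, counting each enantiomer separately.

4

A trigonal bipyramid has two axial and three equatorial sites, which are chemically inequivalent.
There are 4 geometric isomers: OH equatorial, CH3CN axial; OH axial, CH3CN axial; OH equatorial, CH3CN equatorial; OH axial, CH3CN equatorial.
Each arrangement has an internal mirror plane or centre of symmetry, so none is chiral.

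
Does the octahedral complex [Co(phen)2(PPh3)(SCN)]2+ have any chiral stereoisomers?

In an octahedral complex each vertex has one trans partner and four cis neighbours.
Each phen is bidentate and must span two cis positions.
Systematic placement gives 2 geometric isomers: PPh3 and SCN mutually trans; PPh3 and SCN mutually cis (chiral).
One of these lacks any improper symmetry element and so occurs as an enantiomeric pair, giving 2 + 1 = 3 stereoisomers in total.

yes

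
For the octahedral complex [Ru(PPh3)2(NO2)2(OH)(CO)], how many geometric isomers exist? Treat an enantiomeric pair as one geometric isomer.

6

Working through the distinct placements yields 6 geometric isomers: PPh3 trans, NO2 cis; PPh3 cis, NO2 cis (3 arrangements, 2 chiral); PPh3 trans, NO2 trans; PPh3 cis, NO2 trans.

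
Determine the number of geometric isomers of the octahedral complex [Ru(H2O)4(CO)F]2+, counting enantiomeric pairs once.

In an octahedral complex each vertex has one trans partner and four cis neighbours.
Systematic placement gives 2 geometric isomers: CO and F mutually trans; CO and F mutually cis.

2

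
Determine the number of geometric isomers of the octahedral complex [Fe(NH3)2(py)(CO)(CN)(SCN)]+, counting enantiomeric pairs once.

9

An octahedron has six vertices in three trans pairs; every non-trans pair is cis.
Placing the ligands in turn and identifying arrangements related by rotation or reflection leaves 9 distinct geometric isomers.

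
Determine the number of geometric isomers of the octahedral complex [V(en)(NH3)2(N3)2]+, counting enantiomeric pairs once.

In an octahedral complex each vertex has one trans partner and four cis neighbours.
Each en is bidentate and must span two cis positions.
There are 3 geometric isomers: NH3 cis, N3 trans; NH3 cis, N3 cis (chiral); NH3 trans, N3 cis.

3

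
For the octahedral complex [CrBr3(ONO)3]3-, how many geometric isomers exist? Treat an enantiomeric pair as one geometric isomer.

In an octahedral complex each vertex has one trans partner and four cis neighbours.
Working through the distinct placements yields 2 geometric isomers: Br mer; Br fac.

2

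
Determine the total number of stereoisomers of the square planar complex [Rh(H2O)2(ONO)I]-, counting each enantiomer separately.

In a square planar complex each vertex has one trans partner and two cis neighbours.
Working through the distinct placements yields 2 geometric isomers: H2O cis; H2O trans.
Each arrangement has an internal mirror plane or centre of symmetry, so none is chiral.

2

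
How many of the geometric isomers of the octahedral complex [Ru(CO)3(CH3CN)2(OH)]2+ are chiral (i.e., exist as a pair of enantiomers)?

An octahedron has six vertices in three trans pairs; every non-trans pair is cis.
There are 3 geometric isomers: CO mer, CH3CN trans; CO fac, CH3CN cis; CO mer, CH3CN cis.
Each arrangement has an internal mirror plane or centre of symmetry, so none is chiral.

0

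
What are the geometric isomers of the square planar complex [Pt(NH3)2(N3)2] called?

cis and trans

A square has two trans pairs of vertices; adjacent vertices are cis.
There are 2 geometric isomers: NH3 cis; NH3 trans.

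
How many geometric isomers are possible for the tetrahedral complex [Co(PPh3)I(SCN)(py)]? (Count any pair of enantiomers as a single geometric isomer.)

All four vertices of a tetrahedron are equivalent and mutually adjacent, so cis/trans isomerism cannot arise.
Only one geometric arrangement is possible; it has no improper symmetry element, so it exists as a pair of enantiomers (2 stereoisomers).

1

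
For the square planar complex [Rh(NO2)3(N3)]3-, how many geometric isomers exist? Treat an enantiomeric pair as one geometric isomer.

A square has two trans pairs of vertices; adjacent vertices are cis.
Only one geometric arrangement is possible.

1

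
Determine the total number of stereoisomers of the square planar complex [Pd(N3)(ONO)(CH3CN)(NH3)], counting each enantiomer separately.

There are 3 geometric isomers: (CH3CN/NH3 trans, N3/ONO trans); (CH3CN/ONO trans, N3/NH3 trans); (CH3CN/N3 trans, NH3/ONO trans).
Each arrangement has an internal mirror plane or centre of symmetry, so none is chiral.

3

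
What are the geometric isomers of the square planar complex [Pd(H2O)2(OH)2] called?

cis and trans

A square has two trans pairs of vertices; adjacent vertices are cis.
There are 2 geometric isomers: H2O cis; H2O trans.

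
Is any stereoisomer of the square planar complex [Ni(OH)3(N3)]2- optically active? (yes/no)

no

Only one geometric arrangement is possible.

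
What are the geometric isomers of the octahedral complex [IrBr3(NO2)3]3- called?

fac and mer

An octahedron has six vertices in three trans pairs; every non-trans pair is cis.
Systematic placement gives 2 geometric isomers: Br mer; Br fac.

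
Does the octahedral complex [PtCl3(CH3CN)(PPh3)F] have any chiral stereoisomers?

An octahedron has six vertices in three trans pairs; every non-trans pair is cis.
Working through the distinct placements yields 4 geometric isomers: Cl mer (3 arrangements); Cl fac (chiral).
One of these lacks any improper symmetry element and so occurs as an enantiomeric pair, giving 4 + 1 = 5 stereoisomers in total.

yes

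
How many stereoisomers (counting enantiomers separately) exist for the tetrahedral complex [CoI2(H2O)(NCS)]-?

In a tetrahedral complex all four positions are equivalent and every pair of ligands is adjacent — there is no cis/trans distinction.
Only one geometric arrangement is possible.

1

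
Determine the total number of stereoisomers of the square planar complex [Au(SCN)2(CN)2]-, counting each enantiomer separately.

2

There are 2 geometric isomers: SCN cis; SCN trans.
Each arrangement has an internal mirror plane or centre of symmetry, so none is chiral.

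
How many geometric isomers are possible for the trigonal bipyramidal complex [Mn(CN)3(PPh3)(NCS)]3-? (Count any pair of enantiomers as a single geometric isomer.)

4

A trigonal bipyramid has two axial and three equatorial sites, which are chemically inequivalent.
The distinct arrangements are (4 in all): PPh3 equatorial, NCS equatorial; PPh3 equatorial, NCS axial; PPh3 axial, NCS equatorial; PPh3 axial, NCS axial.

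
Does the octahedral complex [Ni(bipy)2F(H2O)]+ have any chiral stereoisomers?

An octahedron has six vertices in three trans pairs; every non-trans pair is cis.
Each bipy is bidentate and must span two cis positions.
The distinct arrangements are (2 in all): F and H2O mutually trans; F and H2O mutually cis (chiral).
One of these lacks any improper symmetry element and so occurs as an enantiomeric pair, giving 2 + 1 = 3 stereoisomers in total.

yes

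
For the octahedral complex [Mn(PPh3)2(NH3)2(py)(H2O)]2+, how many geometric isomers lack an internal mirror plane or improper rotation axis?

In an octahedral complex each vertex has one trans partner and four cis neighbours.
There are 6 geometric isomers: PPh3 cis, NH3 cis (3 arrangements, 2 chiral); PPh3 trans, NH3 cis; PPh3 cis, NH3 trans; PPh3 trans, NH3 trans.
Of these, 2 lack any improper symmetry element and so occur as enantiomeric pairs, giving 6 + 2 = 8 stereoisomers in total.

2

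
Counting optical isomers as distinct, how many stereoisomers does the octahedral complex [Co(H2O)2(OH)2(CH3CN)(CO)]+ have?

An octahedron has six vertices in three trans pairs; every non-trans pair is cis.
There are 6 geometric isomers: H2O trans, OH trans; H2O cis, OH cis (3 arrangements, 2 chiral); H2O cis, OH trans; H2O trans, OH cis.
Of these, 2 lack any improper symmetry element and so occur as enantiomeric pairs, giving 6 + 2 = 8 stereoisomers in total.

8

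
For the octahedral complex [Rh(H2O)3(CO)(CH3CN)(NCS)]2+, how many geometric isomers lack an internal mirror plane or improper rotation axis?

Working through the distinct placements yields 4 geometric isomers: H2O mer (3 arrangements); H2O fac (chiral).
One of these lacks any improper symmetry element and so occurs as an enantiomeric pair, giving 4 + 1 = 5 stereoisomers in total.

1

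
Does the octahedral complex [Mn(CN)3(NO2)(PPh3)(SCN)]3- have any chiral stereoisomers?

An octahedron has six vertices in three trans pairs; every non-trans pair is cis.
Working through the distinct placements yields 4 geometric isomers: CN mer (3 arrangements); CN fac (chiral).
One of these lacks any improper symmetry element and so occurs as an enantiomeric pair, giving 4 + 1 = 5 stereoisomers in total.

yes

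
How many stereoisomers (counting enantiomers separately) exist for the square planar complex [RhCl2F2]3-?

2

A square has two trans pairs of vertices; adjacent vertices are cis.
There are 2 geometric isomers: Cl cis; Cl trans.
Each arrangement has an internal mirror plane or centre of symmetry, so none is chiral.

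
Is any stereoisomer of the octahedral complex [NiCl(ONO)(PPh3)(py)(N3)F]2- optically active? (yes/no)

An octahedron has six vertices in three trans pairs; every non-trans pair is cis.
Systematic enumeration (placing each ligand type in turn and discarding arrangements equivalent by rotation or reflection) gives 15 geometric isomers.
Of these, 15 lack any improper symmetry element and so occur as enantiomeric pairs, giving 15 + 15 = 30 stereoisomers in total.

yes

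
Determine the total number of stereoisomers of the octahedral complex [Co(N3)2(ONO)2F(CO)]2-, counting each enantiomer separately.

An octahedron has six vertices in three trans pairs; every non-trans pair is cis.
The distinct arrangements are (6 in all): N3 trans, ONO trans; N3 cis, ONO cis (3 arrangements, 2 chiral); N3 cis, ONO trans; N3 trans, ONO cis.
Of these, 2 lack any improper symmetry element and so occur as enantiomeric pairs, giving 6 + 2 = 8 stereoisomers in total.

8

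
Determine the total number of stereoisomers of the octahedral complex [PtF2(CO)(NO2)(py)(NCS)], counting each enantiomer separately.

15

In an octahedral complex each vertex has one trans partner and four cis neighbours.
Systematic enumeration (placing each ligand type in turn and discarding arrangements equivalent by rotation or reflection) gives 9 geometric isomers.
Of these, 6 lack any improper symmetry element and so occur as enantiomeric pairs, giving 9 + 6 = 15 stereoisomers in total.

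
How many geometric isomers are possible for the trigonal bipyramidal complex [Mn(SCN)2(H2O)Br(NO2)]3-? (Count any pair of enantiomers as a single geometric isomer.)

7

In a trigonal bipyramid the two axial positions differ from the three equatorial ones.
Placing the ligands in turn and identifying arrangements related by rotation or reflection leaves 7 distinct geometric isomers.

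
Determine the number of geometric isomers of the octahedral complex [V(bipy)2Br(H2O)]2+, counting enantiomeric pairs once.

An octahedron has six vertices in three trans pairs; every non-trans pair is cis.
Each bipy is bidentate and must span two cis positions.
There are 2 geometric isomers: Br and H2O mutually trans; Br and H2O mutually cis (chiral).

2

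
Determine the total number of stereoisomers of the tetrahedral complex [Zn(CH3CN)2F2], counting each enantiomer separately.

1

In a tetrahedral complex all four positions are equivalent and every pair of ligands is adjacent — there is no cis/trans distinction.
Only one geometric arrangement is possible.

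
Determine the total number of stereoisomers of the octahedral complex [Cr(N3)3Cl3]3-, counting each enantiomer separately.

2

An octahedron has six vertices in three trans pairs; every non-trans pair is cis.
Systematic placement gives 2 geometric isomers: N3 mer; N3 fac.
Each arrangement has an internal mirror plane or centre of symmetry, so none is chiral.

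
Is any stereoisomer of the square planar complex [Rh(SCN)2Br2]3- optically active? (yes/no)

no

A square has two trans pairs of vertices; adjacent vertices are cis.
Working through the distinct placements yields 2 geometric isomers: SCN cis; SCN trans.
Each arrangement has an internal mirror plane or centre of symmetry, so none is chiral.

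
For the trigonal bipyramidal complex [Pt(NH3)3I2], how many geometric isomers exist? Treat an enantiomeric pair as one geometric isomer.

A trigonal bipyramid has two axial and three equatorial sites, which are chemically inequivalent.
The distinct arrangements are (3 in all): I both axial; I one axial, one equatorial; I both equatorial.

3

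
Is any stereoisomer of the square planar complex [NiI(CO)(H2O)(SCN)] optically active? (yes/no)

There are 3 geometric isomers: (CO/I trans, H2O/SCN trans); (CO/SCN trans, H2O/I trans); (CO/H2O trans, I/SCN trans).
Each arrangement has an internal mirror plane or centre of symmetry, so none is chiral.

no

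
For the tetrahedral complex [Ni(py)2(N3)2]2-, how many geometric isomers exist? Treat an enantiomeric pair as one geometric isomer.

1

In a tetrahedral complex all four positions are equivalent and every pair of ligands is adjacent — there is no cis/trans distinction.
Only one geometric arrangement is possible.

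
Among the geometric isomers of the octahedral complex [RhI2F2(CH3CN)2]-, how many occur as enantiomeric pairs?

1

The six octahedral sites form three mutually perpendicular trans pairs.
Systematic placement gives 5 geometric isomers: I trans, F trans, CH3CN trans; I cis, F cis, CH3CN trans; I trans, F cis, CH3CN cis; I cis, F cis, CH3CN cis (chiral); I cis, F trans, CH3CN cis.
One of these lacks any improper symmetry element and so occurs as an enantiomeric pair, giving 5 + 1 = 6 stereoisomers in total.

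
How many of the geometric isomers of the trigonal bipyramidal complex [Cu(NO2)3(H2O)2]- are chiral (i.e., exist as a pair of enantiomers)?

0

A trigonal bipyramid has two axial and three equatorial sites, which are chemically inequivalent.
Systematic placement gives 3 geometric isomers: H2O both axial; H2O one axial, one equatorial; H2O both equatorial.
Each arrangement has an internal mirror plane or centre of symmetry, so none is chiral.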